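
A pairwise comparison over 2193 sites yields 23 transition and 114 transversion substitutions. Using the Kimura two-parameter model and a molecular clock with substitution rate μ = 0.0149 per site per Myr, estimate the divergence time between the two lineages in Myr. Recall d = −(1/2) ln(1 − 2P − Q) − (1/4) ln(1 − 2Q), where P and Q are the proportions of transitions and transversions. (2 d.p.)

P = 23/2193 ≈ 0.010488 and Q = 114/2193 ≈ 0.051984.
Under the Kimura two-parameter model, d = −½ ln(1 − 2P − Q) − ¼ ln(1 − 2Q).
1 − 2P − Q = 0.92704, giving −½ ln(0.92704) = 0.037879.
1 − 2Q = 0.896032, giving −¼ ln(0.896032) = 0.027445.
d = 0.037879 + 0.027445 = 0.065324.
Under a molecular clock d = 2μt, so t = d/(2μ) = 0.065324 / (2 × 0.0149) = 2.19 Myr.

2.19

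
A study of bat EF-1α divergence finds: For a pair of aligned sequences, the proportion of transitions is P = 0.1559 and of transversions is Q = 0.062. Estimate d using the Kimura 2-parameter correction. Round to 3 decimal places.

0.267

Under the Kimura two-parameter model, d = −½ ln(1 − 2P − Q) − ¼ ln(1 − 2Q).
1 − 2P − Q = 0.6262, giving −½ ln(0.6262) = 0.234043.
1 − 2Q = 0.876, giving −¼ ln(0.876) = 0.033097.
d = 0.234043 + 0.033097 = 0.267140.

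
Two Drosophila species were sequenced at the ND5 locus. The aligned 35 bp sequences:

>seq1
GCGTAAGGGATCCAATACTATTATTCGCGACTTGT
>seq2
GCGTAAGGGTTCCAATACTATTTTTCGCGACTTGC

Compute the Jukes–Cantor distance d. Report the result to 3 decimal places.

0.091

The sequences differ at 3 of 35 sites (10, 23, 35), so p = 3/35 ≈ 0.085714.
d = −(3/4) ln(1 − 4p/3) = −0.75 ln(1 − 0.114285) = −0.75 ln(0.885715)
  = −0.75 × (-0.121360) = 0.091020 substitutions/site.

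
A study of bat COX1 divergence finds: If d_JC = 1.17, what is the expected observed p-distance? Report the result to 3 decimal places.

p = (3/4)(1 − e^(−4d/3)) = 0.75 × (1 − e^(-1.56)) = 0.75 × (1 − 0.210136) = 0.592398.

0.592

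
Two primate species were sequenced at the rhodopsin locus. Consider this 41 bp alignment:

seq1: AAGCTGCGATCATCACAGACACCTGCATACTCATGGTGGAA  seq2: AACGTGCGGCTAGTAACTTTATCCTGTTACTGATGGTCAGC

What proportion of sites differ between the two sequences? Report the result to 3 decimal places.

The sequences differ at 22 of 41 positions.
p = 22/41 = 0.536585… ≈ 0.537 (to 3 d.p.).

0.537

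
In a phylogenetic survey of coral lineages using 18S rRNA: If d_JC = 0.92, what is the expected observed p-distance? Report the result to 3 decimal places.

p = (3/4)(1 − e^(−4d/3)) = 0.75 × (1 − e^(-1.226667)) = 0.75 × (1 − 0.293268) = 0.530049.

0.530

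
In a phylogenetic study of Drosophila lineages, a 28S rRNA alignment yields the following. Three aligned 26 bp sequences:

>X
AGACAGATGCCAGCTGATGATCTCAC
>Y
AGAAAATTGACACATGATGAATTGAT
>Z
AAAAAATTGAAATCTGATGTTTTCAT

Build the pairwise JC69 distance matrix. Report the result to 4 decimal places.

d(X,Y) = 0.5393, d(X,Z) = 0.5393, d(Y,Z) = 0.3335

X–Y: 10/26 sites differ → p ≈ 0.384615, d = −0.75 ln(1 − 0.51282) = 0.539341 ≈ 0.5393.
X–Z: 10/26 sites differ → p ≈ 0.384615, d = −0.75 ln(1 − 0.51282) = 0.539341 ≈ 0.5393.
Y–Z: 7/26 sites differ → p ≈ 0.269231, d = −0.75 ln(1 − 0.358975) = 0.333515 ≈ 0.3335.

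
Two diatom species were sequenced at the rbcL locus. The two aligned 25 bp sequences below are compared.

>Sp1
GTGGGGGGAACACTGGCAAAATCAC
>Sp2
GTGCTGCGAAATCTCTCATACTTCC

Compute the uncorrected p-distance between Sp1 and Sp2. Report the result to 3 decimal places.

The sequences differ at 11 of 25 positions.
p = 11/25 = 0.440.

0.440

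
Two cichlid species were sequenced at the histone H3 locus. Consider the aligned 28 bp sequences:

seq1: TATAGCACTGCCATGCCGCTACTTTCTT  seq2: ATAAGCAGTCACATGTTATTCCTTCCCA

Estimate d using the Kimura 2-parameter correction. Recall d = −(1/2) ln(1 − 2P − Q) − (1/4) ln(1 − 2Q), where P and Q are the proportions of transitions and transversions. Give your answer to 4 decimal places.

Of 28 sites, 6 differences are transitions and 8 are transversions, so P = 6/28 ≈ 0.214286 and Q = 8/28 ≈ 0.285714.
Under the Kimura two-parameter model, d = −½ ln(1 − 2P − Q) − ¼ ln(1 − 2Q).
1 − 2P − Q = 0.285714, giving −½ ln(0.285714) = 0.626382.
1 − 2Q = 0.428572, giving −¼ ln(0.428572) = 0.211824.
d = 0.626382 + 0.211824 = 0.838206.

0.8382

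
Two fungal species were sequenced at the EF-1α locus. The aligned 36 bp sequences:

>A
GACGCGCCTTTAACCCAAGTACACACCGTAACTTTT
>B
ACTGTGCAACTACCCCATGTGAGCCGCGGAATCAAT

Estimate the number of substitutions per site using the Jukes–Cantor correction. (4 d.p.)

0.9123

The sequences differ at 19 of 36 sites, so p = 19/36 ≈ 0.527778.
d = −(3/4) ln(1 − 4p/3) = −0.75 ln(1 − 0.703704) = −0.75 ln(0.296296)
  = −0.75 × (-1.216396) = 0.912297 substitutions/site.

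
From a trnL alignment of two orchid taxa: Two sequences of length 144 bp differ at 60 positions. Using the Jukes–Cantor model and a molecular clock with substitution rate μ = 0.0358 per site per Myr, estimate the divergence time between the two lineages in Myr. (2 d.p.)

8.49

p = 60/144 ≈ 0.416667.
d = −(3/4) ln(1 − 4p/3) = −0.75 ln(1 − 0.555556) = −0.75 ln(0.444444)
  = −0.75 × (-0.810931) = 0.608198 substitutions/site.
Under a molecular clock d = 2μt, so t = d/(2μ) = 0.608198 / (2 × 0.0358) = 8.49 Myr.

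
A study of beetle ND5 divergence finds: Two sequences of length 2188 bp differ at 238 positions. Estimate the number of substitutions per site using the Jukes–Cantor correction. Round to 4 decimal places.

0.1175

p = 238/2188 ≈ 0.108775.
d = −(3/4) ln(1 − 4p/3) = −0.75 ln(1 − 0.145033) = −0.75 ln(0.854967)
  = −0.75 × (-0.156692) = 0.117519 substitutions/site.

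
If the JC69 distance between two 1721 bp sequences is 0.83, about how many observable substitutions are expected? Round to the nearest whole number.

Invert JC69: p = (3/4)(1 − e^(−4d/3)) = 0.75 × (1 − e^(-1.106667)) = 0.75 × (1 − 0.330659) = 0.502006.
Expected differing sites = pL ≈ 0.502006 × 1721 = 863.952326 ≈ 864.

864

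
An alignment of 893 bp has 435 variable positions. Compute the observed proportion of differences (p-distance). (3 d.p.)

p = 435/893 = 0.487122… ≈ 0.487 (to 3 d.p.).

0.487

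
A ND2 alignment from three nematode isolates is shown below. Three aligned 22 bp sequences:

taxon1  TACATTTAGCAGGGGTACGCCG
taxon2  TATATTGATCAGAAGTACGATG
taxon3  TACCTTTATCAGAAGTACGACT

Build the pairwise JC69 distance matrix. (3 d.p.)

taxon1–taxon2: 7/22 sites differ → p ≈ 0.318182, d = −0.75 ln(1 − 0.424243) = 0.414052 ≈ 0.414.
taxon1–taxon3: 6/22 sites differ → p ≈ 0.272727, d = −0.75 ln(1 − 0.363636) = 0.338988 ≈ 0.339.
taxon2–taxon3: 5/22 sites differ → p ≈ 0.227273, d = −0.75 ln(1 − 0.303031) = 0.270761 ≈ 0.271.

d(taxon1,taxon2) = 0.414, d(taxon1,taxon3) = 0.339, d(taxon2,taxon3) = 0.271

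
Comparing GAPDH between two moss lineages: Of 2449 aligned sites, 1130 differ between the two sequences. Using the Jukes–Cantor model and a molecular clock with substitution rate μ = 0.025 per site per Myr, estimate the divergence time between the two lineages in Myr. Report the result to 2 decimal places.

p = 1130/2449 ≈ 0.461413.
d = −(3/4) ln(1 − 4p/3) = −0.75 ln(1 − 0.615217) = −0.75 ln(0.384783)
  = −0.75 × (-0.955076) = 0.716307 substitutions/site.
Under a molecular clock d = 2μt, so t = d/(2μ) = 0.716307 / (2 × 0.025) = 14.33 Myr.

14.33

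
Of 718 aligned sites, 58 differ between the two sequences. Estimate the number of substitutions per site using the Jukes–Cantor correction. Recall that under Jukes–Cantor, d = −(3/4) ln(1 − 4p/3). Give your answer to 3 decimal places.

0.085

p = 58/718 ≈ 0.08078.
d = −(3/4) ln(1 − 4p/3) = −0.75 ln(1 − 0.107707) = −0.75 ln(0.892293)
  = −0.75 × (-0.113961) = 0.085471 substitutions/site.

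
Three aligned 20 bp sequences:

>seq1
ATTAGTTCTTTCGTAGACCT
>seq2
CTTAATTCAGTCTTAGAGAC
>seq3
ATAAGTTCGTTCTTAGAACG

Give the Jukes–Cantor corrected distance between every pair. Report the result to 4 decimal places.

seq1–seq2: 8/20 sites differ → p = 0.4, d = −0.75 ln(1 − 0.533333) = 0.571605 ≈ 0.5716.
seq1–seq3: 5/20 sites differ → p = 0.25, d = −0.75 ln(1 − 0.333333) = 0.304098 ≈ 0.3041.
seq2–seq3: 8/20 sites differ → p = 0.4, d = −0.75 ln(1 − 0.533333) = 0.571605 ≈ 0.5716.

d(seq1,seq2) = 0.5716, d(seq1,seq3) = 0.3041, d(seq2,seq3) = 0.5716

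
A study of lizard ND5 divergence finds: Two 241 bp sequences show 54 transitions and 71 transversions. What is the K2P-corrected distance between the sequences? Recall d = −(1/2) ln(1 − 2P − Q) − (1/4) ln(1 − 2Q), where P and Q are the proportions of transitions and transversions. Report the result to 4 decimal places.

0.9013

P = 54/241 ≈ 0.224066 and Q = 71/241 ≈ 0.294606.
Under the Kimura two-parameter model, d = −½ ln(1 − 2P − Q) − ¼ ln(1 − 2Q).
1 − 2P − Q = 0.257262, giving −½ ln(0.257262) = 0.678830.
1 − 2Q = 0.410788, giving −¼ ln(0.410788) = 0.222420.
d = 0.678830 + 0.222420 = 0.901250.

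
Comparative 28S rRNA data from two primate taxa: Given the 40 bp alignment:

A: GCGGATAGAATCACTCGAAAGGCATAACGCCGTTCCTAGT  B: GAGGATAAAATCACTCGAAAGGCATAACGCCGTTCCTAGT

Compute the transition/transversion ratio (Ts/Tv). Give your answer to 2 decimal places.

1.00

Transitions are A↔G and C↔T; transversions are all other mismatches.
Transitions: 1. Transversions: 1.
R = 1/1 = 1.00.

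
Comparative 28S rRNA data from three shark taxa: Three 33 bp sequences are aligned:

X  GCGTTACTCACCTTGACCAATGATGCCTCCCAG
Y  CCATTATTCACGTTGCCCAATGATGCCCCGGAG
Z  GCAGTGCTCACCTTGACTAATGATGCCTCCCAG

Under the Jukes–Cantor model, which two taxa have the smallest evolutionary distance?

X and Z

X–Y: 8/33 differ, p = 0.242, d = 0.293.
X–Z: 4/33 differ, p = 0.121, d = 0.132.
Y–Z: 10/33 differ, p = 0.303, d = 0.388.
The smallest distance is between X and Z.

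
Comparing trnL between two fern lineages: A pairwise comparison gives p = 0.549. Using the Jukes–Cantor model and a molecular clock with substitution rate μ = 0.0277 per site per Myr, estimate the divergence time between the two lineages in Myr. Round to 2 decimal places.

17.83

d = −(3/4) ln(1 − 4p/3) = −0.75 ln(1 − 0.732) = −0.75 ln(0.268)
  = −0.75 × (-1.316768) = 0.987576 substitutions/site.
Under a molecular clock d = 2μt, so t = d/(2μ) = 0.987576 / (2 × 0.0277) = 17.83 Myr.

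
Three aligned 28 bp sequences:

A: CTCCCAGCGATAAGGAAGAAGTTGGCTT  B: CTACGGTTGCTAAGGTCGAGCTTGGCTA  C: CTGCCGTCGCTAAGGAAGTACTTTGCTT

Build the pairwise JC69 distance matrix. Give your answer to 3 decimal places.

A–B: 11/28 sites differ → p ≈ 0.392857, d = −0.75 ln(1 − 0.523809) = 0.556452 ≈ 0.556.
A–C: 7/28 sites differ → p = 0.25, d = −0.75 ln(1 − 0.333333) = 0.304098 ≈ 0.304.
B–C: 9/28 sites differ → p ≈ 0.321429, d = −0.75 ln(1 − 0.428572) = 0.419713 ≈ 0.420.

d(A,B) = 0.556, d(A,C) = 0.304, d(B,C) = 0.420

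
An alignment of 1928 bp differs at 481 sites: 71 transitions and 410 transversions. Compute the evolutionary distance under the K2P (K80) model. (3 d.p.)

0.307

P = 71/1928 ≈ 0.036826 and Q = 410/1928 ≈ 0.212656.
Under the Kimura two-parameter model, d = −½ ln(1 − 2P − Q) − ¼ ln(1 − 2Q).
1 − 2P − Q = 0.713692, giving −½ ln(0.713692) = 0.168652.
1 − 2Q = 0.574688, giving −¼ ln(0.574688) = 0.138482.
d = 0.168652 + 0.138482 = 0.307134.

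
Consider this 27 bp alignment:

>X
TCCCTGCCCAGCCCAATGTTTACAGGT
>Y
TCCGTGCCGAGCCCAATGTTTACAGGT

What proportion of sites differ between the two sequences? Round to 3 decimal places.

0.074

The sequences differ at 2 of 27 positions (sites 4, 9).
p = 2/27 = 0.074074… ≈ 0.074 (to 3 d.p.).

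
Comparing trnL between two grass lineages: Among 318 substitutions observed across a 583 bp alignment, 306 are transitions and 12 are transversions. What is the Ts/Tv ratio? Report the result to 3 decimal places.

R = 306/12 = 25.500.

25.500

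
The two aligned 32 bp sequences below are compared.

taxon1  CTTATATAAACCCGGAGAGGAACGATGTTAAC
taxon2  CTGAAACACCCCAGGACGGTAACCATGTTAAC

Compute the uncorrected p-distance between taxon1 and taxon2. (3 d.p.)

0.313

The sequences differ at 10 of 32 positions (sites 3, 5, 7, 9, 10, 13, 17, 18, 20, 24).
p = 10/32 = 0.3125 ≈ 0.313 (to 3 d.p.).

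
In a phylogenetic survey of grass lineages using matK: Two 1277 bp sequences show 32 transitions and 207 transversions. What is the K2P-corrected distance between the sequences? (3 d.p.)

0.217

P = 32/1277 ≈ 0.025059 and Q = 207/1277 ≈ 0.162099.
Under the Kimura two-parameter model, d = −½ ln(1 − 2P − Q) − ¼ ln(1 − 2Q).
1 − 2P − Q = 0.787783, giving −½ ln(0.787783) = 0.119266.
1 − 2Q = 0.675802, giving −¼ ln(0.675802) = 0.097964.
d = 0.119266 + 0.097964 = 0.217230.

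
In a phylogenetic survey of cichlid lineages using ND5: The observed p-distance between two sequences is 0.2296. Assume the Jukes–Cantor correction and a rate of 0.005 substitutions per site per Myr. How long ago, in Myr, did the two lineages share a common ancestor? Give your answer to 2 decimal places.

27.41

d = −(3/4) ln(1 − 4p/3) = −0.75 ln(1 − 0.306133) = −0.75 ln(0.693867)
  = −0.75 × (-0.365475) = 0.274106 substitutions/site.
Under a molecular clock d = 2μt, so t = d/(2μ) = 0.274106 / (2 × 0.005) = 27.41 Myr.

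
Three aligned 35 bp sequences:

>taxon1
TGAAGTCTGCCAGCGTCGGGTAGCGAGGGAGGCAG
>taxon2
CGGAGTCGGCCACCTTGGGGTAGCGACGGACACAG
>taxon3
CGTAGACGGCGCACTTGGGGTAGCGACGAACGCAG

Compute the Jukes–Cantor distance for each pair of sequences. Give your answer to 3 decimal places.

d(taxon1,taxon2) = 0.315, d(taxon1,taxon3) = 0.458, d(taxon2,taxon3) = 0.233

taxon1–taxon2: 9/35 sites differ → p ≈ 0.257143, d = −0.75 ln(1 − 0.342857) = 0.314890 ≈ 0.315.
taxon1–taxon3: 12/35 sites differ → p ≈ 0.342857, d = −0.75 ln(1 − 0.457143) = 0.458182 ≈ 0.458.
taxon2–taxon3: 7/35 sites differ → p = 0.2, d = −0.75 ln(1 − 0.266667) = 0.232617 ≈ 0.233.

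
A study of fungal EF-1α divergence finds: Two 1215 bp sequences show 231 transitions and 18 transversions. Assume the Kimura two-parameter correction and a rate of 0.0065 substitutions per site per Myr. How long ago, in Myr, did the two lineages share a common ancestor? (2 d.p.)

19.91

P = 231/1215 ≈ 0.190123 and Q = 18/1215 ≈ 0.014815.
Under the Kimura two-parameter model, d = −½ ln(1 − 2P − Q) − ¼ ln(1 − 2Q).
1 − 2P − Q = 0.604939, giving −½ ln(0.604939) = 0.251314.
1 − 2Q = 0.97037, giving −¼ ln(0.97037) = 0.007519.
d = 0.251314 + 0.007519 = 0.258833.
Under a molecular clock d = 2μt, so t = d/(2μ) = 0.258833 / (2 × 0.0065) = 19.91 Myr.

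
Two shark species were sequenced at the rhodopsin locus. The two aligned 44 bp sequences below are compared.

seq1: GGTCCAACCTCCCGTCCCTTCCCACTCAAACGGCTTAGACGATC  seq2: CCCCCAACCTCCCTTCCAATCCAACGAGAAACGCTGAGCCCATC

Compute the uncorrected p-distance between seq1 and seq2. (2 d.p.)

The sequences differ at 15 of 44 positions.
p = 15/44 = 0.340909… ≈ 0.34 (to 2 d.p.).

0.34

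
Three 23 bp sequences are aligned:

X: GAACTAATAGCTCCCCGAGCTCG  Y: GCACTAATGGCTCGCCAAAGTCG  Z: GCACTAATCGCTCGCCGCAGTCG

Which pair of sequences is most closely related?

Y and Z

X–Y: 6/23 differ, p = 0.261, d = 0.321.
X–Z: 6/23 differ, p = 0.261, d = 0.321.
Y–Z: 3/23 differ, p = 0.130, d = 0.143.
The smallest distance is between Y and Z.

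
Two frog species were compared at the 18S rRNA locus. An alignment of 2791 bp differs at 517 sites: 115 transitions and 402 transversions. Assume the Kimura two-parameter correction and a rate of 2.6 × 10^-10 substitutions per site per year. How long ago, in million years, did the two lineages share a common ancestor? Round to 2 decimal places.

P = 115/2791 ≈ 0.041204 and Q = 402/2791 ≈ 0.144034.
Under the Kimura two-parameter model, d = −½ ln(1 − 2P − Q) − ¼ ln(1 − 2Q).
1 − 2P − Q = 0.773558, giving −½ ln(0.773558) = 0.128377.
1 − 2Q = 0.711932, giving −¼ ln(0.711932) = 0.084943.
d = 0.128377 + 0.084943 = 0.213320.
Under a molecular clock d = 2μt, so t = d/(2μ) = 0.213320 / (2 × 2.6 × 10^-10) = 410.23 million years.

410.23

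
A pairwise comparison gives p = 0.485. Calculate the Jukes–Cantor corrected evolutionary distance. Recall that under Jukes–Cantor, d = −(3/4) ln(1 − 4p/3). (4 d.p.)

d = −(3/4) ln(1 − 4p/3) = −0.75 ln(1 − 0.646667) = −0.75 ln(0.353333)
  = −0.75 × (-1.040344) = 0.780258 substitutions/site.

0.7803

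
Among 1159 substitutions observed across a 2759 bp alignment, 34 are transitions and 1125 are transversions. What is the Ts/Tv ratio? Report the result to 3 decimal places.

0.030

R = 34/1125 = 0.030222… ≈ 0.030 (to 3 d.p.).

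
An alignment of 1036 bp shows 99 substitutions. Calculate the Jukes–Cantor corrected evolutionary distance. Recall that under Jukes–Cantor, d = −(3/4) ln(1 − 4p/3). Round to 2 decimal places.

0.10

p = 99/1036 ≈ 0.09556.
d = −(3/4) ln(1 − 4p/3) = −0.75 ln(1 − 0.127413) = −0.75 ln(0.872587)
  = −0.75 × (-0.136293) = 0.102220 substitutions/site.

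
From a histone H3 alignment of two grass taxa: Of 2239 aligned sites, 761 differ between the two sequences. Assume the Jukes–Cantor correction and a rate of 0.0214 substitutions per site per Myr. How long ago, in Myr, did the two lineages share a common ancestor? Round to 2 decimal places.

10.58

p = 761/2239 ≈ 0.339884.
d = −(3/4) ln(1 − 4p/3) = −0.75 ln(1 − 0.453179) = −0.75 ln(0.546821)
  = −0.75 × (-0.603634) = 0.452726 substitutions/site.
Under a molecular clock d = 2μt, so t = d/(2μ) = 0.452726 / (2 × 0.0214) = 10.58 Myr.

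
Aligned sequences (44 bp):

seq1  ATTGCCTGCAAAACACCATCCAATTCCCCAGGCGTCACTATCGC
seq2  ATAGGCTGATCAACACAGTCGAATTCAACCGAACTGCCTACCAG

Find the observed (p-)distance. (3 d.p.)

The sequences differ at 19 of 44 positions.
p = 19/44 = 0.431818… ≈ 0.432 (to 3 d.p.).

0.432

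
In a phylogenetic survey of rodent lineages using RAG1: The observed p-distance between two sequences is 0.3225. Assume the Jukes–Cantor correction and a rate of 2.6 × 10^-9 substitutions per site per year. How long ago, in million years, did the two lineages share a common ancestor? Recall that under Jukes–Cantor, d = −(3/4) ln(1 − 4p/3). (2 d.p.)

81.07

d = −(3/4) ln(1 − 4p/3) = −0.75 ln(1 − 0.43) = −0.75 ln(0.57)
  = −0.75 × (-0.562119) = 0.421589 substitutions/site.
Under a molecular clock d = 2μt, so t = d/(2μ) = 0.421589 / (2 × 2.6 × 10^-9) = 81.07 million years.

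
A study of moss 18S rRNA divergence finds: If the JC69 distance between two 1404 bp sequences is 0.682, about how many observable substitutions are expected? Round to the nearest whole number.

Invert JC69: p = (3/4)(1 − e^(−4d/3)) = 0.75 × (1 − e^(-0.909333)) = 0.75 × (1 − 0.402793) = 0.447905.
Expected differing sites = pL ≈ 0.447905 × 1404 = 628.85862 ≈ 629.

629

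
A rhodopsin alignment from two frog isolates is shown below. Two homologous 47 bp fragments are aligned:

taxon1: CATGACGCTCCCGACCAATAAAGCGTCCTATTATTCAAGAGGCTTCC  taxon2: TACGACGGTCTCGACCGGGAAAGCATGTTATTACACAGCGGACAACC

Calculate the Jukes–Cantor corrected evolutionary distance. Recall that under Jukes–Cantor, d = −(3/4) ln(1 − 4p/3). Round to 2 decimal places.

The sequences differ at 18 of 47 sites, so p = 18/47 ≈ 0.382979.
d = −(3/4) ln(1 − 4p/3) = −0.75 ln(1 − 0.510639) = −0.75 ln(0.489361)
  = −0.75 × (-0.714655) = 0.535991 substitutions/site.

0.54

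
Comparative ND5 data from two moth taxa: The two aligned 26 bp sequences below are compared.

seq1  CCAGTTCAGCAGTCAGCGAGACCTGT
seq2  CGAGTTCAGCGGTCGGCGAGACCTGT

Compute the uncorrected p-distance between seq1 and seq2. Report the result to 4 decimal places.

0.1154

The sequences differ at 3 of 26 positions (sites 2, 11, 15).
p = 3/26 = 0.115384… ≈ 0.1154 (to 4 d.p.).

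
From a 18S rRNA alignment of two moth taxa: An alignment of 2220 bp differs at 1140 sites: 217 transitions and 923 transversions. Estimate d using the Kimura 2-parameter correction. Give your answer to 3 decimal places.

P = 217/2220 ≈ 0.097748 and Q = 923/2220 ≈ 0.415766.
Under the Kimura two-parameter model, d = −½ ln(1 − 2P − Q) − ¼ ln(1 − 2Q).
1 − 2P − Q = 0.388738, giving −½ ln(0.388738) = 0.472425.
1 − 2Q = 0.168468, giving −¼ ln(0.168468) = 0.445252.
d = 0.472425 + 0.445252 = 0.917677.

0.918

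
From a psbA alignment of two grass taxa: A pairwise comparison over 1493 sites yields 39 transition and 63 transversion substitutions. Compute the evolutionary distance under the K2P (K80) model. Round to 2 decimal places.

0.07

P = 39/1493 ≈ 0.026122 and Q = 63/1493 ≈ 0.042197.
Under the Kimura two-parameter model, d = −½ ln(1 − 2P − Q) − ¼ ln(1 − 2Q).
1 − 2P − Q = 0.905559, giving −½ ln(0.905559) = 0.049601.
1 − 2Q = 0.915606, giving −¼ ln(0.915606) = 0.022042.
d = 0.049601 + 0.022042 = 0.071643.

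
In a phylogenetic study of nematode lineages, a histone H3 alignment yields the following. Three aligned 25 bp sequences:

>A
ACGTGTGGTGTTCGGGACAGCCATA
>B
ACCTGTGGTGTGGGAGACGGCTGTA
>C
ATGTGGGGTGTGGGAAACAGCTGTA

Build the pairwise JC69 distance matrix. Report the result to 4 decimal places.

A–B: 7/25 sites differ → p = 0.28, d = −0.75 ln(1 − 0.373333) = 0.350505 ≈ 0.3505.
A–C: 8/25 sites differ → p = 0.32, d = −0.75 ln(1 − 0.426667) = 0.417216 ≈ 0.4172.
B–C: 5/25 sites differ → p = 0.2, d = −0.75 ln(1 − 0.266667) = 0.232617 ≈ 0.2326.

d(A,B) = 0.3505, d(A,C) = 0.4172, d(B,C) = 0.2326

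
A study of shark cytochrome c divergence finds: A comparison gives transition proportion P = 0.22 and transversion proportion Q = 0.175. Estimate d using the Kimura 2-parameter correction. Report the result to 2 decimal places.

Under the Kimura two-parameter model, d = −½ ln(1 − 2P − Q) − ¼ ln(1 − 2Q).
1 − 2P − Q = 0.385, giving −½ ln(0.385) = 0.477256.
1 − 2Q = 0.65, giving −¼ ln(0.65) = 0.107696.
d = 0.477256 + 0.107696 = 0.584952.

0.58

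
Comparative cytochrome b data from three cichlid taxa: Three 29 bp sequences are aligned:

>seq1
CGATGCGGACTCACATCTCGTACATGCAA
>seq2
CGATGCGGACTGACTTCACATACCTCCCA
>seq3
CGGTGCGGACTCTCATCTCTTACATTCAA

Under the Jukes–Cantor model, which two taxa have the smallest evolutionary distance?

seq1 and seq3

seq1–seq2: 7/29 differ, p = 0.241, d = 0.291.
seq1–seq3: 4/29 differ, p = 0.138, d = 0.152.
seq2–seq3: 9/29 differ, p = 0.310, d = 0.401.
The smallest distance is between seq1 and seq3.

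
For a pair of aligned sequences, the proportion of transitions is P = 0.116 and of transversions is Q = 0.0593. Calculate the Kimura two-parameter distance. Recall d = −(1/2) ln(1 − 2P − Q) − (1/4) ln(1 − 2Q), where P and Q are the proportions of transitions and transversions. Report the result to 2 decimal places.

0.20

Under the Kimura two-parameter model, d = −½ ln(1 − 2P − Q) − ¼ ln(1 − 2Q).
1 − 2P − Q = 0.7087, giving −½ ln(0.7087) = 0.172161.
1 − 2Q = 0.8814, giving −¼ ln(0.8814) = 0.031561.
d = 0.172161 + 0.031561 = 0.203722.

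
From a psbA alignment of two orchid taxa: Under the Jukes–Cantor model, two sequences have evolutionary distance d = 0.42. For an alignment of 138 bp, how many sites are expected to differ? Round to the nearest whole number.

44

Invert JC69: p = (3/4)(1 − e^(−4d/3)) = 0.75 × (1 − e^(-0.56)) = 0.75 × (1 − 0.571209) = 0.321593.
Expected differing sites = pL ≈ 0.321593 × 138 = 44.379834 ≈ 44.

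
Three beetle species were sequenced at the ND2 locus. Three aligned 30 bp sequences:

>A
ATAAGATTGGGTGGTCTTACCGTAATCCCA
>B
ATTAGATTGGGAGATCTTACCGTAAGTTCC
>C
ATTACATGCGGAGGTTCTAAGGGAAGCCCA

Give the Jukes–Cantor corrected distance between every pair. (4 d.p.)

A–B: 7/30 sites differ → p ≈ 0.233333, d = −0.75 ln(1 − 0.311111) = 0.279506 ≈ 0.2795.
A–C: 11/30 sites differ → p ≈ 0.366667, d = −0.75 ln(1 − 0.488889) = 0.503376 ≈ 0.5034.
B–C: 12/30 sites differ → p = 0.4, d = −0.75 ln(1 − 0.533333) = 0.571605 ≈ 0.5716.

d(A,B) = 0.2795, d(A,C) = 0.5034, d(B,C) = 0.5716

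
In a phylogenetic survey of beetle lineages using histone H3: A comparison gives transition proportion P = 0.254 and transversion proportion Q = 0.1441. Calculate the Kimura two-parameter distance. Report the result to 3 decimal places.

0.613

Under the Kimura two-parameter model, d = −½ ln(1 − 2P − Q) − ¼ ln(1 − 2Q).
1 − 2P − Q = 0.3479, giving −½ ln(0.3479) = 0.527920.
1 − 2Q = 0.7118, giving −¼ ln(0.7118) = 0.084990.
d = 0.527920 + 0.084990 = 0.612910.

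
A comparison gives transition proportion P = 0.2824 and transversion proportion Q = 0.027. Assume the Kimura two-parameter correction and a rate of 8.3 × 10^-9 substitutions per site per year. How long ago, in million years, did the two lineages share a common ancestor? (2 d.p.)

27.82

Under the Kimura two-parameter model, d = −½ ln(1 − 2P − Q) − ¼ ln(1 − 2Q).
1 − 2P − Q = 0.4082, giving −½ ln(0.4082) = 0.447999.
1 − 2Q = 0.946, giving −¼ ln(0.946) = 0.013878.
d = 0.447999 + 0.013878 = 0.461877.
Under a molecular clock d = 2μt, so t = d/(2μ) = 0.461877 / (2 × 8.3 × 10^-9) = 27.82 million years.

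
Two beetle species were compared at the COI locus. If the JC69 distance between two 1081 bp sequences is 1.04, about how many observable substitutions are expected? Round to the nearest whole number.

Invert JC69: p = (3/4)(1 − e^(−4d/3)) = 0.75 × (1 − e^(-1.386667)) = 0.75 × (1 − 0.249907) = 0.562570.
Expected differing sites = pL ≈ 0.562570 × 1081 = 608.13817 ≈ 608.

608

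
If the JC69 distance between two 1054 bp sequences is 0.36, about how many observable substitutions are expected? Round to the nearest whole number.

Invert JC69: p = (3/4)(1 − e^(−4d/3)) = 0.75 × (1 − e^(-0.48)) = 0.75 × (1 − 0.618783) = 0.285913.
Expected differing sites = pL ≈ 0.285913 × 1054 = 301.352302 ≈ 301.

301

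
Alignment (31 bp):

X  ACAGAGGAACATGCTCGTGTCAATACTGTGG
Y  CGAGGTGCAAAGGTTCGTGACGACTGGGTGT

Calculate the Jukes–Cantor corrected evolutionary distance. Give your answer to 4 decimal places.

0.7771

The sequences differ at 15 of 31 sites, so p = 15/31 ≈ 0.483871.
d = −(3/4) ln(1 − 4p/3) = −0.75 ln(1 − 0.645161) = −0.75 ln(0.354839)
  = −0.75 × (-1.036091) = 0.777068 substitutions/site.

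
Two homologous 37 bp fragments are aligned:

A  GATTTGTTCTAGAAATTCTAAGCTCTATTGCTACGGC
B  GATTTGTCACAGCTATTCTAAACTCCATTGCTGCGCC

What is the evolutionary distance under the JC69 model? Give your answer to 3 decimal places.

The sequences differ at 9 of 37 sites (8, 9, 10, 13, 14, 22, 26, 33, 36), so p = 9/37 ≈ 0.243243.
d = −(3/4) ln(1 − 4p/3) = −0.75 ln(1 − 0.324324) = −0.75 ln(0.675676)
  = −0.75 × (-0.392042) = 0.294032 substitutions/site.

0.294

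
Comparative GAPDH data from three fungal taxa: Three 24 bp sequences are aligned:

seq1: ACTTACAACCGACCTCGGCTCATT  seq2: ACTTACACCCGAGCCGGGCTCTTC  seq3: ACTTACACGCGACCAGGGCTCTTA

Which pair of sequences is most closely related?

seq1–seq2: 6/24 differ, p = 0.250, d = 0.304.
seq1–seq3: 6/24 differ, p = 0.250, d = 0.304.
seq2–seq3: 4/24 differ, p = 0.167, d = 0.188.
The smallest distance is between seq2 and seq3.

seq2 and seq3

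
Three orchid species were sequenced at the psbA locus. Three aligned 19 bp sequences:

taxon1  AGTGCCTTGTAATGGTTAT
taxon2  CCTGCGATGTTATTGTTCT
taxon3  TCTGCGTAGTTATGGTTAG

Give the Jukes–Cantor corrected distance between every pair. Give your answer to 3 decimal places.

d(taxon1,taxon2) = 0.507, d(taxon1,taxon3) = 0.410, d(taxon2,taxon3) = 0.410

taxon1–taxon2: 7/19 sites differ → p ≈ 0.368421, d = −0.75 ln(1 − 0.491228) = 0.506816 ≈ 0.507.
taxon1–taxon3: 6/19 sites differ → p ≈ 0.315789, d = −0.75 ln(1 − 0.421052) = 0.409907 ≈ 0.410.
taxon2–taxon3: 6/19 sites differ → p ≈ 0.315789, d = −0.75 ln(1 − 0.421052) = 0.409907 ≈ 0.410.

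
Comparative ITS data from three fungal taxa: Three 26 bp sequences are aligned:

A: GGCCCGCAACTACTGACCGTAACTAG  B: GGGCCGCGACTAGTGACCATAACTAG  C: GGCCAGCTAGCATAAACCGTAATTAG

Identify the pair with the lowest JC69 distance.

A–B: 4/26 differ, p = 0.154, d = 0.172.
A–C: 8/26 differ, p = 0.308, d = 0.396.
B–C: 10/26 differ, p = 0.385, d = 0.539.
The smallest distance is between A and B.

A and B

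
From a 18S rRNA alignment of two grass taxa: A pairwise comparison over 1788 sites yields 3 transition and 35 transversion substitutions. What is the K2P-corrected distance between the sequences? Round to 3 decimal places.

0.022

P = 3/1788 ≈ 0.001678 and Q = 35/1788 ≈ 0.019575.
Under the Kimura two-parameter model, d = −½ ln(1 − 2P − Q) − ¼ ln(1 − 2Q).
1 − 2P − Q = 0.977069, giving −½ ln(0.977069) = 0.011599.
1 − 2Q = 0.96085, giving −¼ ln(0.96085) = 0.009984.
d = 0.011599 + 0.009984 = 0.021583.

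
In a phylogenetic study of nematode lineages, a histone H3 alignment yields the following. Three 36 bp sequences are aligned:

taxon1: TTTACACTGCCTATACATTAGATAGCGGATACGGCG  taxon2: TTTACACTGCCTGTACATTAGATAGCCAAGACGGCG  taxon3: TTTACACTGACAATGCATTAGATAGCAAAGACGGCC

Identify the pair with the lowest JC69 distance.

taxon1 and taxon2

taxon1–taxon2: 4/36 differ, p = 0.111, d = 0.120.
taxon1–taxon3: 7/36 differ, p = 0.194, d = 0.225.
taxon2–taxon3: 6/36 differ, p = 0.167, d = 0.188.
The smallest distance is between taxon1 and taxon2.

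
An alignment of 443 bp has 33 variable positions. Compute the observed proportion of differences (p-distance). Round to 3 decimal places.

p = 33/443 = 0.074492… ≈ 0.074 (to 3 d.p.).

0.074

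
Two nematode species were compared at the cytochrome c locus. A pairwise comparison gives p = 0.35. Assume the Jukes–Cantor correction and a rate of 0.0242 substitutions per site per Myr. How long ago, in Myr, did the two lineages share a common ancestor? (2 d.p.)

9.74

d = −(3/4) ln(1 − 4p/3) = −0.75 ln(1 − 0.466667) = −0.75 ln(0.533333)
  = −0.75 × (-0.628609) = 0.471457 substitutions/site.
Under a molecular clock d = 2μt, so t = d/(2μ) = 0.471457 / (2 × 0.0242) = 9.74 Myr.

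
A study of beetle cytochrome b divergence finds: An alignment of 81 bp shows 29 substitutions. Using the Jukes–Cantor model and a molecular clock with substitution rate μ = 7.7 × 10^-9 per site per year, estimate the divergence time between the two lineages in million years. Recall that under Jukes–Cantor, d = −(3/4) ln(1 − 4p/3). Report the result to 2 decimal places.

p = 29/81 ≈ 0.358025.
d = −(3/4) ln(1 − 4p/3) = −0.75 ln(1 − 0.477367) = −0.75 ln(0.522633)
  = −0.75 × (-0.648876) = 0.486657 substitutions/site.
Under a molecular clock d = 2μt, so t = d/(2μ) = 0.486657 / (2 × 7.7 × 10^-9) = 31.60 million years.

31.60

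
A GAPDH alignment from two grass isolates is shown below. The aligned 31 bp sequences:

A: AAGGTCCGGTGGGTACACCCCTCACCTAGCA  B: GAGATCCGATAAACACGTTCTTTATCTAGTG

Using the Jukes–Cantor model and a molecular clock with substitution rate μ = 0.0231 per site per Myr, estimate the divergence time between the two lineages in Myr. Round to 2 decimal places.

16.82

The sequences differ at 15 of 31 sites, so p = 15/31 ≈ 0.483871.
d = −(3/4) ln(1 − 4p/3) = −0.75 ln(1 − 0.645161) = −0.75 ln(0.354839)
  = −0.75 × (-1.036091) = 0.777068 substitutions/site.
Under a molecular clock d = 2μt, so t = d/(2μ) = 0.777068 / (2 × 0.0231) = 16.82 Myr.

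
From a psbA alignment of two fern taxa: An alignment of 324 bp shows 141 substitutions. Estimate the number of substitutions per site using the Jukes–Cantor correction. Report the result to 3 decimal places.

0.651

p = 141/324 ≈ 0.435185.
d = −(3/4) ln(1 − 4p/3) = −0.75 ln(1 − 0.580247) = −0.75 ln(0.419753)
  = −0.75 × (-0.868089) = 0.651067 substitutions/site.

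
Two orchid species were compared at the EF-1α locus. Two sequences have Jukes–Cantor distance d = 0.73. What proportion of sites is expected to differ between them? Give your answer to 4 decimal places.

p = (3/4)(1 − e^(−4d/3)) = 0.75 × (1 − e^(-0.973333)) = 0.75 × (1 − 0.377822) = 0.466634.

0.4666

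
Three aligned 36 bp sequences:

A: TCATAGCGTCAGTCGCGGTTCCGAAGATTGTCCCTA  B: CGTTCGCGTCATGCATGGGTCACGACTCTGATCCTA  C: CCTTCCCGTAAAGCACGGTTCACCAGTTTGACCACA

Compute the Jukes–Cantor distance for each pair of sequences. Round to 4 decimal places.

d(A,B) = 0.7449, d(A,C) = 0.6082, d(B,C) = 0.4408

A–B: 17/36 sites differ → p ≈ 0.472222, d = −0.75 ln(1 − 0.629629) = 0.744938 ≈ 0.7449.
A–C: 15/36 sites differ → p ≈ 0.416667, d = −0.75 ln(1 − 0.555556) = 0.608198 ≈ 0.6082.
B–C: 12/36 sites differ → p ≈ 0.333333, d = −0.75 ln(1 − 0.444444) = 0.440839 ≈ 0.4408.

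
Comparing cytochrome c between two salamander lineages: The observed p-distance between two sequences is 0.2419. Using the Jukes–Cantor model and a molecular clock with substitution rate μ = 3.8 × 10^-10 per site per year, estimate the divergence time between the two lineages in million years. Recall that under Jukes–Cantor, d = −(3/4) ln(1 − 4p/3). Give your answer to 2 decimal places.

384.27

d = −(3/4) ln(1 − 4p/3) = −0.75 ln(1 − 0.322533) = −0.75 ln(0.677467)
  = −0.75 × (-0.389394) = 0.292046 substitutions/site.
Under a molecular clock d = 2μt, so t = d/(2μ) = 0.292046 / (2 × 3.8 × 10^-10) = 384.27 million years.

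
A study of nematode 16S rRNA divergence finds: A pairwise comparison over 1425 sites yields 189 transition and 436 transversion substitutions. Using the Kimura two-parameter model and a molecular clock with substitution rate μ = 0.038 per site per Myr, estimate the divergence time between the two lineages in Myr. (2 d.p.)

8.68

P = 189/1425 ≈ 0.132632 and Q = 436/1425 ≈ 0.305965.
Under the Kimura two-parameter model, d = −½ ln(1 − 2P − Q) − ¼ ln(1 − 2Q).
1 − 2P − Q = 0.428771, giving −½ ln(0.428771) = 0.423416.
1 − 2Q = 0.38807, giving −¼ ln(0.38807) = 0.236642.
d = 0.423416 + 0.236642 = 0.660058.
Under a molecular clock d = 2μt, so t = d/(2μ) = 0.660058 / (2 × 0.038) = 8.68 Myr.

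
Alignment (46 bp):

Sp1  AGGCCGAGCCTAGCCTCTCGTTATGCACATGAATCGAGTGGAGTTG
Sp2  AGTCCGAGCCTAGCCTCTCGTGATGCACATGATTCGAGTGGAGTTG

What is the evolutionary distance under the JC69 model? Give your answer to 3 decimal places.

The sequences differ at 3 of 46 sites (3, 22, 33), so p = 3/46 ≈ 0.065217.
d = −(3/4) ln(1 − 4p/3) = −0.75 ln(1 − 0.086956) = −0.75 ln(0.913044)
  = −0.75 × (-0.090971) = 0.068228 substitutions/site.

0.068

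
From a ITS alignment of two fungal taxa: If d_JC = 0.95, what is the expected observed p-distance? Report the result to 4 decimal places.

p = (3/4)(1 − e^(−4d/3)) = 0.75 × (1 − e^(-1.266667)) = 0.75 × (1 − 0.281769) = 0.538673.

0.5387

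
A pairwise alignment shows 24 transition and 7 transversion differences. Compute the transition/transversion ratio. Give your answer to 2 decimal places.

R = 24/7 = 3.428571… ≈ 3.43 (to 2 d.p.).

3.43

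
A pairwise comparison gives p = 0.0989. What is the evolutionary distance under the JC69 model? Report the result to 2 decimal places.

0.11

d = −(3/4) ln(1 − 4p/3) = −0.75 ln(1 − 0.131867) = −0.75 ln(0.868133)
  = −0.75 × (-0.141410) = 0.106058 substitutions/site.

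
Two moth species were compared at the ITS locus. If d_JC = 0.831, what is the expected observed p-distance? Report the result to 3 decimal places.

p = (3/4)(1 − e^(−4d/3)) = 0.75 × (1 − e^(-1.108)) = 0.75 × (1 − 0.330219) = 0.502336.

0.502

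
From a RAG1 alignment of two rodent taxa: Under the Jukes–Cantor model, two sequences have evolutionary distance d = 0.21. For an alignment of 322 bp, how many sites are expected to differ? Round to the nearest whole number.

59

Invert JC69: p = (3/4)(1 − e^(−4d/3)) = 0.75 × (1 − e^(-0.28)) = 0.75 × (1 − 0.755784) = 0.183162.
Expected differing sites = pL ≈ 0.183162 × 322 = 58.978164 ≈ 59.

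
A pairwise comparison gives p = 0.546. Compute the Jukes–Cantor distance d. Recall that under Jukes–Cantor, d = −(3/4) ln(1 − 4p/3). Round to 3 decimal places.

d = −(3/4) ln(1 − 4p/3) = −0.75 ln(1 − 0.728) = −0.75 ln(0.272)
  = −0.75 × (-1.301953) = 0.976465 substitutions/site.

0.976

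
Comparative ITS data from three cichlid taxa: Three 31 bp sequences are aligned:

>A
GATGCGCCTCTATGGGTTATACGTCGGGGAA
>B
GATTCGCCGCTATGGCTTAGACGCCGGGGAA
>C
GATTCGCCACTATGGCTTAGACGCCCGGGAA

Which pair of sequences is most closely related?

B and C

A–B: 5/31 differ, p = 0.161, d = 0.182.
A–C: 6/31 differ, p = 0.194, d = 0.224.
B–C: 2/31 differ, p = 0.065, d = 0.067.
The smallest distance is between B and C.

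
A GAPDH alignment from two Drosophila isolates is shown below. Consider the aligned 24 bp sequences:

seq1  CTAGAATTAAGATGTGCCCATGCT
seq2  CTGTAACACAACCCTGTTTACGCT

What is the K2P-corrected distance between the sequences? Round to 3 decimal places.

1.174

Of 24 sites, 8 differences are transitions and 5 are transversions, so P = 8/24 ≈ 0.333333 and Q = 5/24 ≈ 0.208333.
Under the Kimura two-parameter model, d = −½ ln(1 − 2P − Q) − ¼ ln(1 − 2Q).
1 − 2P − Q = 0.125001, giving −½ ln(0.125001) = 1.039717.
1 − 2Q = 0.583334, giving −¼ ln(0.583334) = 0.134749.
d = 1.039717 + 0.134749 = 1.174466.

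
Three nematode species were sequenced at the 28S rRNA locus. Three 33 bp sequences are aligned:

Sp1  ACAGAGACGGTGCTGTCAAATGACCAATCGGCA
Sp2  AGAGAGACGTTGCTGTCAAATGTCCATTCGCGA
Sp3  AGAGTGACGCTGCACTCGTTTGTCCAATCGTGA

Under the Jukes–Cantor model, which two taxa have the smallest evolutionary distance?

Sp1 and Sp2

Sp1–Sp2: 6/33 differ, p = 0.182, d = 0.208.
Sp1–Sp3: 11/33 differ, p = 0.333, d = 0.441.
Sp2–Sp3: 9/33 differ, p = 0.273, d = 0.339.
The smallest distance is between Sp1 and Sp2.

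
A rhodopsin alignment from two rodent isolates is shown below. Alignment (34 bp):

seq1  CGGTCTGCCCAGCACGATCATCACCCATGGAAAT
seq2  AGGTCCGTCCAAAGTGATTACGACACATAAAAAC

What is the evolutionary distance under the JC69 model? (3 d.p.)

0.597

The sequences differ at 14 of 34 sites, so p = 14/34 ≈ 0.411765.
d = −(3/4) ln(1 − 4p/3) = −0.75 ln(1 − 0.54902) = −0.75 ln(0.45098)
  = −0.75 × (-0.796332) = 0.597249 substitutions/site.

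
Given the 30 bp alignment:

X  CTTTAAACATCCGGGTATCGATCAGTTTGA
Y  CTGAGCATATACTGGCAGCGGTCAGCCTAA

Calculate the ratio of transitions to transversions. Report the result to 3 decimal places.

1.167

Transitions are A↔G and C↔T; transversions are all other mismatches.
Transitions: 7. Transversions: 6.
R = 7/6 = 1.166666… ≈ 1.167 (to 3 d.p.).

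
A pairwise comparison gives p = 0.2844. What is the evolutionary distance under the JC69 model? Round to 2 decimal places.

0.36

d = −(3/4) ln(1 − 4p/3) = −0.75 ln(1 − 0.3792) = −0.75 ln(0.6208)
  = −0.75 × (-0.476746) = 0.357560 substitutions/site.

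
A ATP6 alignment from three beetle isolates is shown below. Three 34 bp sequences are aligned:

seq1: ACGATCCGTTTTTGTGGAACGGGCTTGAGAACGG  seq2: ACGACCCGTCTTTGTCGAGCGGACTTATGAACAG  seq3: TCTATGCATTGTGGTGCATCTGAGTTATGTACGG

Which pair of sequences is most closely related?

seq1 and seq2

seq1–seq2: 8/34 differ, p = 0.235, d = 0.282.
seq1–seq3: 14/34 differ, p = 0.412, d = 0.597.
seq2–seq3: 15/34 differ, p = 0.441, d = 0.665.
The smallest distance is between seq1 and seq2.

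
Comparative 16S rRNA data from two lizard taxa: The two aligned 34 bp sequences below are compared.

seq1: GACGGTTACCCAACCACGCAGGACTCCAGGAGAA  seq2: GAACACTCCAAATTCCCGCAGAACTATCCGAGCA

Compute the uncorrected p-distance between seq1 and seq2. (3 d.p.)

0.471

The sequences differ at 16 of 34 positions.
p = 16/34 = 0.470588… ≈ 0.471 (to 3 d.p.).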